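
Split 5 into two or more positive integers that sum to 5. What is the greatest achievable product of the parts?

Let P[k] be the best product for length k (with at least one cut). For each first piece i, the rest contributes max(k−i, P[k−i]).
P[2] = 1*max(1,0) = 1*1 = 1
P[3] = 1*max(2,1) = 1*2 = 2
P[4] = 2*max(2,1) = 2*2 = 4
P[5] = 2*max(3,2) = 2*3 = 6
One optimal split: 3 + 2; product 3*2 = 6.

6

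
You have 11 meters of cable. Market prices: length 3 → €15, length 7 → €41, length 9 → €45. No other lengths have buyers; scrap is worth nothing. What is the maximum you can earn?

Consider every possible first cut. r[k] is the best of p[i]+r[k−i] over all sellable i≤k.
r[1] = 0
r[2] = 0
r[3] = 15
r[4] = 15
r[5] = 15
r[6] = 30  (first piece 3, then r[3]=15)
r[7] = max(15+15, 41+0) = 41
r[8] = max(15+15, 41+0) = 41
r[9] = max(15+30, 41+0, 45+0) = 45
r[10] = max(15+41, 41+15, 45+0) = 56
r[11] = max(15+41, 41+15, 45+0) = 56
One optimal cutting: pieces 7 + 3 with 1 meter of scrap → €56.

56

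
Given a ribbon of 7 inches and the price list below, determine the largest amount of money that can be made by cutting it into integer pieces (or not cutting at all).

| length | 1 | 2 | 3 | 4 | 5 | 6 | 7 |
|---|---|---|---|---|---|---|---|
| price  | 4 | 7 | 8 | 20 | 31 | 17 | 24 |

Build best[k] bottom-up: best[k] = max over allowed piece i of (p[i] + best[k−i]).
best[1] = 4
best[2] = max(4+4, 7+0) = 8
best[3] = max(4+8, 7+4, 8+0) = 12
best[4] = max(4+12, 7+8, 8+4, 20+0) = 20
best[5] = max(4+20, 7+12, 8+8, 20+4, 31+0) = 31
best[6] = max(4+31, 7+20, 8+12, 20+8, 31+4, 17+0) = 35
best[7] = max(4+35, 7+31, 8+20, …, 17+4, 24+0) = 39
One optimal cutting: 5 + 1 + 1 → ¢31 + ¢4 + ¢4 = ¢39.

39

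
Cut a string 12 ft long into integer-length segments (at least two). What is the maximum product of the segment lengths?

Let prod[k] be the best product for length k (with at least one cut). For each first piece i, the rest contributes max(k−i, prod[k−i]).
prod[2] = 1×max(1,0) = 1×1 = 1
prod[3] = 1×max(2,1) = 1×2 = 2
prod[4] = 2×max(2,1) = 2×2 = 4
prod[5] = 2×max(3,2) = 2×3 = 6
prod[6] = 3×max(3,2) = 3×3 = 9
prod[7] = 2×max(5,6) = 2×6 = 12
prod[8] = 2×max(6,9) = 2×9 = 18
prod[9] = 3×max(6,9) = 3×9 = 27
prod[10] = 2×max(8,18) = 2×18 = 36
prod[11] = 2×max(9,27) = 2×27 = 54
prod[12] = 3×max(9,27) = 3×27 = 81
One optimal split: 3 + 3 + 3 + 3; product 3×3×3×3 = 81.

81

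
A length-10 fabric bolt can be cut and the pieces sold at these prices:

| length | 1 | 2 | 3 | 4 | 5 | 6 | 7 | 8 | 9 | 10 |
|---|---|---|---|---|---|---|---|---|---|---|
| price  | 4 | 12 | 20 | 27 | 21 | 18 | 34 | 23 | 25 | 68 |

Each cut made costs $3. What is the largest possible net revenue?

68

Consider every possible first cut. r[k] is the best of p[i]+r[k−i] over all sellable i≤k, charging 3 whenever i<k.
r[1] = 4
r[2] = 12
r[3] = 20
r[4] = 27
r[5] = 29  (first piece 2, then r[3]=20)
r[6] = 37  (first piece 3, then r[3]=20)
r[7] = 44  (first piece 3, then r[4]=27)
r[8] = 51  (first piece 4, then r[4]=27)
r[9] = 54  (first piece 3, then r[6]=37)
r[10] = 68
Best is to make no cuts and sell whole for $68.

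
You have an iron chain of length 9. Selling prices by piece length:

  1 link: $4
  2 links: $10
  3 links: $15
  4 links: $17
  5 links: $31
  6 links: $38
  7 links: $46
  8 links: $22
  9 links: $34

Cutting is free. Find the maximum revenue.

56

Let R[k] be the best obtainable value from length k. For each k, try every first piece i and keep the best of price[i] + R[k−i].
R[1] = 4
R[2] = max(4+4, 10+0) = 10
R[3] = max(4+10, 10+4, 15+0) = 15
R[4] = max(4+15, 10+10, 15+4, 17+0) = 20
R[5] = max(4+20, 10+15, 15+10, 17+4, 31+0) = 31
R[6] = max(4+31, 10+20, 15+15, 17+10, 31+4, 38+0) = 38
R[7] = max(4+38, 10+31, 15+20, …, 38+4, 46+0) = 46
R[8] = max(4+46, 10+38, 15+31, …, 46+4, 22+0) = 50
R[9] = max(4+50, 10+46, 15+38, …, 22+4, 34+0) = 56
One optimal cutting: 7 + 2 → $46 + $10 = $56.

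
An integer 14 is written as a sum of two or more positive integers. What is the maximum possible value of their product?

162

Let f[k] be the best product for length k (with at least one cut). For each first piece i, the rest contributes max(k−i, f[k−i]).
Small cases: f[2]=1, f[3]=2, f[4]=4, f[5]=6, f[6]=9, f[7]=12, f[8]=18, f[9]=27.
f[10] = 2·max(8,18) = 2·18 = 36
f[11] = 2·max(9,27) = 2·27 = 54
f[12] = 3·max(9,27) = 3·27 = 81
f[13] = 2·max(11,54) = 2·54 = 108
f[14] = 2·max(12,81) = 2·81 = 162
One optimal split: 3 + 3 + 3 + 3 + 2; product 3·3·3·3·2 = 162.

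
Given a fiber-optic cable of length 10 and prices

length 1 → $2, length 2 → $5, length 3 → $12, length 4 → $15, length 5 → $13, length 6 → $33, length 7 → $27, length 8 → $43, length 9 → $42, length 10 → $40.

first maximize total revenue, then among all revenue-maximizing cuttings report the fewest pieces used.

Build r[k] bottom-up: r[k] = max over allowed piece i of (p[i] + r[k−i]).
r[1] = 2
r[2] = 5
r[3] = 12
r[4] = 15
r[5] = 17  (first piece 1, then r[4]=15)
r[6] = 33
r[7] = 35  (first piece 1, then r[6]=33)
r[8] = 43
r[9] = 45  (first piece 1, then r[8]=43)
r[10] = 48  (first piece 2, then r[8]=43)
Maximum revenue is $48.
Now minimize piece count subject to staying optimal: for each k, pieces[k] = 1 + min over i with p[i]+r[k−i]=r[k] of pieces[k−i].
pieces[7] = 2
pieces[8] = 1
pieces[9] = 2
pieces[10] = 2

2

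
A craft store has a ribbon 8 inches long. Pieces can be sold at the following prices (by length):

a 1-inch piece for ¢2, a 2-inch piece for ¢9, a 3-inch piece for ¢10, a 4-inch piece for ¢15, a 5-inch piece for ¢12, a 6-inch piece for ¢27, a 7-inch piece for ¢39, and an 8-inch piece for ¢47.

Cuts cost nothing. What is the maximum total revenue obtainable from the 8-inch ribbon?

Let r[k] be the best obtainable value from length k. For each k, try every first piece i and keep the best of price[i] + r[k−i].
r[1] = 2
r[2] = max(2+2, 9+0) = 9
r[3] = max(2+9, 9+2, 10+0) = 11
r[4] = max(2+11, 9+9, 10+2, 15+0) = 18
r[5] = max(2+18, 9+11, 10+9, 15+2, 12+0) = 20
r[6] = max(2+20, 9+18, 10+11, 15+9, 12+2, 27+0) = 27
r[7] = max(2+27, 9+20, 10+18, …, 27+2, 39+0) = 39
r[8] = max(2+39, 9+27, 10+20, …, 39+2, 47+0) = 47
Best is to sell the whole 8-inch piece uncut for ¢47.

47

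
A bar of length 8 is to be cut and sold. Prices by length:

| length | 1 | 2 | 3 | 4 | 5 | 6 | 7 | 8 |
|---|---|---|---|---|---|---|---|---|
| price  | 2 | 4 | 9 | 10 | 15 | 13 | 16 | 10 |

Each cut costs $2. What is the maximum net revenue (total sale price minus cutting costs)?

Consider every possible first cut. v[k] is the best of p[i]+v[k−i] over all sellable i≤k, charging 2 whenever i<k.
v[1] = 2
v[2] = max(2+2-2, 4+0) = 4
v[3] = max(2+4-2, 4+2-2, 9+0) = 9
v[4] = max(2+9-2, 4+4-2, 9+2-2, 10+0) = 10
v[5] = max(2+10-2, 4+9-2, 9+4-2, 10+2-2, 15+0) = 15
v[6] = max(2+15-2, 4+10-2, 9+9-2, 10+4-2, 15+2-2, 13+0) = 16
v[7] = max(2+16-2, 4+15-2, 9+10-2, …, 13+2-2, 16+0) = 17
v[8] = max(2+17-2, 4+16-2, 9+15-2, …, 16+2-2, 10+0) = 22
One optimal plan: pieces 5 + 3 (1 cut) → $24 − $2 = $22.

22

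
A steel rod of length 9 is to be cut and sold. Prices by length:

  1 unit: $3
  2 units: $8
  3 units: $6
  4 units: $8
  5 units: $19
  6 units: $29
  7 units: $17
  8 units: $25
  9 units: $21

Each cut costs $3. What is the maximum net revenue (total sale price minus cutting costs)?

Consider every possible first cut. r[k] is the best of p[i]+r[k−i] over all sellable i≤k, charging 3 whenever i<k.
r[1] = 3
r[2] = max(3+3-3, 8+0) = 8
r[3] = max(3+8-3, 8+3-3, 6+0) = 8
r[4] = max(3+8-3, 8+8-3, 6+3-3, 8+0) = 13
r[5] = max(3+13-3, 8+8-3, 6+8-3, 8+3-3, 19+0) = 19
r[6] = max(3+19-3, 8+13-3, 6+8-3, 8+8-3, 19+3-3, 29+0) = 29
r[7] = max(3+29-3, 8+19-3, 6+13-3, …, 29+3-3, 17+0) = 29
r[8] = max(3+29-3, 8+29-3, 6+19-3, …, 17+3-3, 25+0) = 34
r[9] = max(3+34-3, 8+29-3, 6+29-3, …, 25+3-3, 21+0) = 34
One optimal plan: pieces 6 + 2 + 1 (2 cuts) → $40 − $6 = $34.

34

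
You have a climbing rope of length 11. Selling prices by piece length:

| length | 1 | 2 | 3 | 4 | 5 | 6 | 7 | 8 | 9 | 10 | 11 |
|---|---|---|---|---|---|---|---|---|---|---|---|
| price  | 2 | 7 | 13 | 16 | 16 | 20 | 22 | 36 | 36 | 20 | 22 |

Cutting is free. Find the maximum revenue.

Build best[k] bottom-up: best[k] = max over allowed piece i of (p[i] + best[k−i]).
best[1] = 2
best[2] = max(2+2, 7+0) = 7
best[3] = max(2+7, 7+2, 13+0) = 13
best[4] = max(2+13, 7+7, 13+2, 16+0) = 16
best[5] = max(2+16, 7+13, 13+7, 16+2, 16+0) = 20
best[6] = max(2+20, 7+16, 13+13, 16+7, 16+2, 20+0) = 26
best[7] = max(2+26, 7+20, 13+16, …, 20+2, 22+0) = 29
best[8] = max(2+29, 7+26, 13+20, …, 22+2, 36+0) = 36
best[9] = max(2+36, 7+29, 13+26, …, 36+2, 36+0) = 39
best[10] = max(2+39, 7+36, 13+29, …, 36+2, 20+0) = 43
best[11] = max(2+43, 7+39, 13+36, …, 20+2, 22+0) = 49
One optimal cutting: 8 + 3 → €36 + €13 = €49.

49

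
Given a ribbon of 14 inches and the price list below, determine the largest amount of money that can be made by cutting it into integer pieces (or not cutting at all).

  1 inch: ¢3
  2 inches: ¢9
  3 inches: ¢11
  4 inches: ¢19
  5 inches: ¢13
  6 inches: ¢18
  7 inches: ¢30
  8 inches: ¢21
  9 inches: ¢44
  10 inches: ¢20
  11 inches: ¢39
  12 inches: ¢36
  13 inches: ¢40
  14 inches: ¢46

66

Let best[k] be the best obtainable value from length k. For each k, try every first piece i and keep the best of price[i] + best[k−i].
best[1] = 3
best[2] = 9
best[3] = 12  (first piece 1, then best[2]=9)
best[4] = 19
best[5] = 22  (first piece 1, then best[4]=19)
best[6] = 28  (first piece 2, then best[4]=19)
best[7] = 31  (first piece 1, then best[6]=28)
best[8] = 38  (first piece 4, then best[4]=19)
best[9] = 44
best[10] = 47  (first piece 1, then best[9]=44)
best[11] = 53  (first piece 2, then best[9]=44)
best[12] = 57  (first piece 4, then best[8]=38)
best[13] = 63  (first piece 4, then best[9]=44)
best[14] = 66  (first piece 1, then best[13]=63)
One optimal cutting: 9 + 4 + 1 → ¢44 + ¢19 + ¢3 = ¢66.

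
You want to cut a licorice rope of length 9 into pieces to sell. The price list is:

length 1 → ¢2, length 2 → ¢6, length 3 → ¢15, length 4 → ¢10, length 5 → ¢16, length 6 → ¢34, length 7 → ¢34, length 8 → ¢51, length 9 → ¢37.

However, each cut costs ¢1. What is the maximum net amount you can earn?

Build net[k] bottom-up: net[k] = max over allowed piece i of (p[i] + net[k−i]) − 1 per cut.
net[1] = 2
net[2] = 6
net[3] = 15
net[4] = 16  (first piece 1, then net[3]=15)
net[5] = 20  (first piece 2, then net[3]=15)
net[6] = 34
net[7] = 35  (first piece 1, then net[6]=34)
net[8] = 51
net[9] = 52  (first piece 1, then net[8]=51)
One optimal plan: pieces 8 + 1 (1 cut) → ¢53 − ¢1 = ¢52.

52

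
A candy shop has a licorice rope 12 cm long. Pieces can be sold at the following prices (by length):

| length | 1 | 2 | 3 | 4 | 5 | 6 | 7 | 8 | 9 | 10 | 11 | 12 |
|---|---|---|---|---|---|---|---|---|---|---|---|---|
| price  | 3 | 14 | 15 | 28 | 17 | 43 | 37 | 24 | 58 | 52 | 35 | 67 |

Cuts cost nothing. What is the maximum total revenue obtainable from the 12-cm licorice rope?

Consider every possible first cut. r[k] is the best of p[i]+r[k−i] over all sellable i≤k.
r[1] = 3
r[2] = max(3+3, 14+0) = 14
r[3] = max(3+14, 14+3, 15+0) = 17
r[4] = max(3+17, 14+14, 15+3, 28+0) = 28
r[5] = max(3+28, 14+17, 15+14, 28+3, 17+0) = 31
r[6] = max(3+31, 14+28, 15+17, 28+14, 17+3, 43+0) = 43
r[7] = max(3+43, 14+31, 15+28, …, 43+3, 37+0) = 46
r[8] = max(3+46, 14+43, 15+31, …, 37+3, 24+0) = 57
r[9] = max(3+57, 14+46, 15+43, …, 24+3, 58+0) = 60
r[10] = max(3+60, 14+57, 15+46, …, 58+3, 52+0) = 71
r[11] = max(3+71, 14+60, 15+57, …, 52+3, 35+0) = 74
r[12] = max(3+74, 14+71, 15+60, …, 35+3, 67+0) = 86
One optimal cutting: 6 + 6 → ¢43 + ¢43 = ¢86.

86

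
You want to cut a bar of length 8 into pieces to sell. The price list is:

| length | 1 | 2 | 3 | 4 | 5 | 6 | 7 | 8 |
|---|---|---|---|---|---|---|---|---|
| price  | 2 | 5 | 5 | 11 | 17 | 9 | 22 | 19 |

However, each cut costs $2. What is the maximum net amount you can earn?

Consider every possible first cut. v[k] is the best of p[i]+v[k−i] over all sellable i≤k, charging 2 whenever i<k.
v[1] = 2
v[2] = 5
v[3] = 5  (first piece 1, then v[2]=5)
v[4] = 11
v[5] = 17
v[6] = 17  (first piece 1, then v[5]=17)
v[7] = 22
v[8] = 22  (first piece 1, then v[7]=22)
One optimal plan: pieces 7 + 1 (1 cut) → $24 − $2 = $22.

22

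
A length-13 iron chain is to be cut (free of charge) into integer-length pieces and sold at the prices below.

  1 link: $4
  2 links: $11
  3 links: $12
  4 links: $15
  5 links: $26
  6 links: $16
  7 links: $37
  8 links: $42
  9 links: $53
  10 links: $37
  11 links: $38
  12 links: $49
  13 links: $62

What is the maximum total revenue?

Build R[k] bottom-up: R[k] = max over allowed piece i of (p[i] + R[k−i]).
R[1] = 4
R[2] = max(4+4, 11+0) = 11
R[3] = max(4+11, 11+4, 12+0) = 15
R[4] = max(4+15, 11+11, 12+4, 15+0) = 22
R[5] = max(4+22, 11+15, 12+11, 15+4, 26+0) = 26
R[6] = max(4+26, 11+22, 12+15, 15+11, 26+4, 16+0) = 33
R[7] = max(4+33, 11+26, 12+22, …, 16+4, 37+0) = 37
R[8] = max(4+37, 11+33, 12+26, …, 37+4, 42+0) = 44
R[9] = max(4+44, 11+37, 12+33, …, 42+4, 53+0) = 53
R[10] = max(4+53, 11+44, 12+37, …, 53+4, 37+0) = 57
R[11] = max(4+57, 11+53, 12+44, …, 37+4, 38+0) = 64
R[12] = max(4+64, 11+57, 12+53, …, 38+4, 49+0) = 68
R[13] = max(4+68, 11+64, 12+57, …, 49+4, 62+0) = 75
One optimal cutting: 9 + 2 + 2 → $53 + $11 + $11 = $75.

75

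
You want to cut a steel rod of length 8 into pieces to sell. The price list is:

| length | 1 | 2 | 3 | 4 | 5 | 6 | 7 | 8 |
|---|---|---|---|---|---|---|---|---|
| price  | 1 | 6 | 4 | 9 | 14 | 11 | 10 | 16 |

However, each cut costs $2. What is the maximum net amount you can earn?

18

Consider every possible first cut. r[k] is the best of p[i]+r[k−i] over all sellable i≤k, charging 2 whenever i<k.
r[1] = 1
r[2] = 6
r[3] = 5  (first piece 1, then r[2]=6)
r[4] = 10  (first piece 2, then r[2]=6)
r[5] = 14
r[6] = 14  (first piece 2, then r[4]=10)
r[7] = 18  (first piece 2, then r[5]=14)
r[8] = 18  (first piece 2, then r[6]=14)
One optimal plan: pieces 2 + 2 + 2 + 2 (3 cuts) → $24 − $6 = $18.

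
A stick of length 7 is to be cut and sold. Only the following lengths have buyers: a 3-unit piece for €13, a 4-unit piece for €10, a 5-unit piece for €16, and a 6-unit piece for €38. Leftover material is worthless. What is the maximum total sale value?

38

Consider every possible first cut. best[k] is the best of p[i]+best[k−i] over all sellable i≤k.
best[1] = 0
best[2] = 0
best[3] = 13
best[4] = max(13+0, 10+0) = 13
best[5] = max(13+0, 10+0, 16+0) = 16
best[6] = max(13+13, 10+0, 16+0, 38+0) = 38
best[7] = max(13+13, 10+13, 16+0, 38+0) = 38
One optimal cutting: pieces 6 with 1 unit of scrap → €38.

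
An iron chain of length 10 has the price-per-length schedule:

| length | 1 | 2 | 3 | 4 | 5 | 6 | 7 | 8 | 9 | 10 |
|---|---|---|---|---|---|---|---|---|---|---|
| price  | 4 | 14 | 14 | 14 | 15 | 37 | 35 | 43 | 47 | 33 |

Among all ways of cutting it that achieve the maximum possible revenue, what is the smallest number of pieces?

Let r[k] be the best obtainable value from length k. For each k, try every first piece i and keep the best of price[i] + r[k−i].
r[1] = 4
r[2] = max(4+4, 14+0) = 14
r[3] = max(4+14, 14+4, 14+0) = 18
r[4] = max(4+18, 14+14, 14+4, 14+0) = 28
r[5] = max(4+28, 14+18, 14+14, 14+4, 15+0) = 32
r[6] = max(4+32, 14+28, 14+18, 14+14, 15+4, 37+0) = 42
r[7] = max(4+42, 14+32, 14+28, …, 37+4, 35+0) = 46
r[8] = max(4+46, 14+42, 14+32, …, 35+4, 43+0) = 56
r[9] = max(4+56, 14+46, 14+42, …, 43+4, 47+0) = 60
r[10] = max(4+60, 14+56, 14+46, …, 47+4, 33+0) = 70
Maximum revenue is $70.
Now minimize piece count subject to staying optimal: for each k, pieces[k] = 1 + min over i with p[i]+r[k−i]=r[k] of pieces[k−i].
pieces[7] = 4
pieces[8] = 4
pieces[9] = 5
pieces[10] = 5

5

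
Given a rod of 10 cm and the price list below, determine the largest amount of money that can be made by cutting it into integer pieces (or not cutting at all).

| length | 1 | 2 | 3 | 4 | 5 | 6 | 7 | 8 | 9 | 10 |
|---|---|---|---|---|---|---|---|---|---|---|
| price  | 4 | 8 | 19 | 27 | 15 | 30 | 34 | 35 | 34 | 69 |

Let v[k] be the best obtainable value from length k. For each k, try every first piece i and keep the best of price[i] + v[k−i].
v[1] = 4
v[2] = 8  (first piece 1, then v[1]=4)
v[3] = 19
v[4] = 27
v[5] = 31  (first piece 1, then v[4]=27)
v[6] = 38  (first piece 3, then v[3]=19)
v[7] = 46  (first piece 3, then v[4]=27)
v[8] = 54  (first piece 4, then v[4]=27)
v[9] = 58  (first piece 1, then v[8]=54)
v[10] = 69
Best is to sell the whole 10-cm piece uncut for €69.

69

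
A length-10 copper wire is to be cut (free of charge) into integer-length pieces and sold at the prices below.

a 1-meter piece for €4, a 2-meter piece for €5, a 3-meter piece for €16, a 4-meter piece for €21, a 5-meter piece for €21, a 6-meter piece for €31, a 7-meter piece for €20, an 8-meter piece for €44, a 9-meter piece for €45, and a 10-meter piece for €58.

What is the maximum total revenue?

58

Consider every possible first cut. r[k] is the best of p[i]+r[k−i] over all sellable i≤k.
r[1] = 4
r[2] = max(4+4, 5+0) = 8
r[3] = max(4+8, 5+4, 16+0) = 16
r[4] = max(4+16, 5+8, 16+4, 21+0) = 21
r[5] = max(4+21, 5+16, 16+8, 21+4, 21+0) = 25
r[6] = max(4+25, 5+21, 16+16, 21+8, 21+4, 31+0) = 32
r[7] = max(4+32, 5+25, 16+21, …, 31+4, 20+0) = 37
r[8] = max(4+37, 5+32, 16+25, …, 20+4, 44+0) = 44
r[9] = max(4+44, 5+37, 16+32, …, 44+4, 45+0) = 48
r[10] = max(4+48, 5+44, 16+37, …, 45+4, 58+0) = 58
Best is to sell the whole 10-meter piece uncut for €58.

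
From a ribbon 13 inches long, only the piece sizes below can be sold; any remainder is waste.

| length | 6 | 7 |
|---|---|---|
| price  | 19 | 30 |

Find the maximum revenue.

49

Consider every possible first cut. r[k] is the best of p[i]+r[k−i] over all sellable i≤k.
r[1] = 0
r[2] = 0
r[3] = 0
r[4] = 0
r[5] = 0
r[6] = 19
r[7] = 30
r[8] = 30
r[9] = 30
r[10] = 30
r[11] = 30
r[12] = 38  (first piece 6, then r[6]=19)
r[13] = 49  (first piece 6, then r[7]=30)
One optimal cutting: 7 + 6 → ¢49.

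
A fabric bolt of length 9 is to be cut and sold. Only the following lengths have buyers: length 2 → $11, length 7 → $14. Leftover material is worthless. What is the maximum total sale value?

44

Let r[k] be the best obtainable value from length k. For each k, try every first piece i and keep the best of price[i] + r[k−i].
r[1] = 0
r[2] = 11
r[3] = 11
r[4] = 22  (first piece 2, then r[2]=11)
r[5] = 22
r[6] = 33  (first piece 2, then r[4]=22)
r[7] = 33
r[8] = 44  (first piece 2, then r[6]=33)
r[9] = 44
One optimal cutting: pieces 2 + 2 + 2 + 2 with 1 yard of scrap → $44.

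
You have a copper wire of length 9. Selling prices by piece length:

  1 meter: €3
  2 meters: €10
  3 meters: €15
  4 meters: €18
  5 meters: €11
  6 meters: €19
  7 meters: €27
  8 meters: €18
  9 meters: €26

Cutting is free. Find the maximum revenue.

45

Consider every possible first cut. R[k] is the best of p[i]+R[k−i] over all sellable i≤k.
R[1] = 3
R[2] = max(3+3, 10+0) = 10
R[3] = max(3+10, 10+3, 15+0) = 15
R[4] = max(3+15, 10+10, 15+3, 18+0) = 20
R[5] = max(3+20, 10+15, 15+10, 18+3, 11+0) = 25
R[6] = max(3+25, 10+20, 15+15, 18+10, 11+3, 19+0) = 30
R[7] = max(3+30, 10+25, 15+20, …, 19+3, 27+0) = 35
R[8] = max(3+35, 10+30, 15+25, …, 27+3, 18+0) = 40
R[9] = max(3+40, 10+35, 15+30, …, 18+3, 26+0) = 45
One optimal cutting: 3 + 2 + 2 + 2 → €15 + €10 + €10 + €10 = €45.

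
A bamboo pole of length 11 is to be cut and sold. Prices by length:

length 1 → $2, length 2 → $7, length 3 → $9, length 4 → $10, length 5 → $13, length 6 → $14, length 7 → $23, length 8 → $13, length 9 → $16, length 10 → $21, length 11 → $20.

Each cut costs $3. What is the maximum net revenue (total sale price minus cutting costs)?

Build v[k] bottom-up: v[k] = max over allowed piece i of (p[i] + v[k−i]) − 3 per cut.
v[1] = 2
v[2] = max(2+2-3, 7+0) = 7
v[3] = max(2+7-3, 7+2-3, 9+0) = 9
v[4] = max(2+9-3, 7+7-3, 9+2-3, 10+0) = 11
v[5] = max(2+11-3, 7+9-3, 9+7-3, 10+2-3, 13+0) = 13
v[6] = max(2+13-3, 7+11-3, 9+9-3, 10+7-3, 13+2-3, 14+0) = 15
v[7] = max(2+15-3, 7+13-3, 9+11-3, …, 14+2-3, 23+0) = 23
v[8] = max(2+23-3, 7+15-3, 9+13-3, …, 23+2-3, 13+0) = 22
v[9] = max(2+22-3, 7+23-3, 9+15-3, …, 13+2-3, 16+0) = 27
v[10] = max(2+27-3, 7+22-3, 9+23-3, …, 16+2-3, 21+0) = 29
v[11] = max(2+29-3, 7+27-3, 9+22-3, …, 21+2-3, 20+0) = 31
One optimal plan: pieces 7 + 2 + 2 (2 cuts) → $37 − $6 = $31.

31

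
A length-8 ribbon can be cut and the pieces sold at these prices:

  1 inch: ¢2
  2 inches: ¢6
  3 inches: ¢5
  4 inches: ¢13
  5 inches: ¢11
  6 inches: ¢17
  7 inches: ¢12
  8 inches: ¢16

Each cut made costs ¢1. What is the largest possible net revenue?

25

Build v[k] bottom-up: v[k] = max over allowed piece i of (p[i] + v[k−i]) − 1 per cut.
v[1] = 2
v[2] = max(2+2-1, 6+0) = 6
v[3] = max(2+6-1, 6+2-1, 5+0) = 7
v[4] = max(2+7-1, 6+6-1, 5+2-1, 13+0) = 13
v[5] = max(2+13-1, 6+7-1, 5+6-1, 13+2-1, 11+0) = 14
v[6] = max(2+14-1, 6+13-1, 5+7-1, 13+6-1, 11+2-1, 17+0) = 18
v[7] = max(2+18-1, 6+14-1, 5+13-1, …, 17+2-1, 12+0) = 19
v[8] = max(2+19-1, 6+18-1, 5+14-1, …, 12+2-1, 16+0) = 25
One optimal plan: pieces 4 + 4 (1 cut) → ¢26 − ¢1 = ¢25.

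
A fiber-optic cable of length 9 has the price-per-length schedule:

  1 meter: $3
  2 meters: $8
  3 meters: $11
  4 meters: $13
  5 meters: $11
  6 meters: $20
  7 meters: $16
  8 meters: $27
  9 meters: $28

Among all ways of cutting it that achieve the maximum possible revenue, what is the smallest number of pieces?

4

Build r[k] bottom-up: r[k] = max over allowed piece i of (p[i] + r[k−i]).
r[1] = 3
r[2] = max(3+3, 8+0) = 8
r[3] = max(3+8, 8+3, 11+0) = 11
r[4] = max(3+11, 8+8, 11+3, 13+0) = 16
r[5] = max(3+16, 8+11, 11+8, 13+3, 11+0) = 19
r[6] = max(3+19, 8+16, 11+11, 13+8, 11+3, 20+0) = 24
r[7] = max(3+24, 8+19, 11+16, …, 20+3, 16+0) = 27
r[8] = max(3+27, 8+24, 11+19, …, 16+3, 27+0) = 32
r[9] = max(3+32, 8+27, 11+24, …, 27+3, 28+0) = 35
Maximum revenue is $35.
Now minimize piece count subject to staying optimal: for each k, pieces[k] = 1 + min over i with p[i]+r[k−i]=r[k] of pieces[k−i].
pieces[6] = 3
pieces[7] = 3
pieces[8] = 4
pieces[9] = 4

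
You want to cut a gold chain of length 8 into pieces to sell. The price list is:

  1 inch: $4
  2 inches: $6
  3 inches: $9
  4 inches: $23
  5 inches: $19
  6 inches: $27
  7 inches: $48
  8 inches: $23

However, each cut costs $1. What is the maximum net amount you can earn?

Let net[k] be the best obtainable value from length k. For each k, try every first piece i and keep the best of price[i] + net[k−i] minus the 1 cut fee when i<k.
net[1] = 4
net[2] = 7  (first piece 1, then net[1]=4)
net[3] = 10  (first piece 1, then net[2]=7)
net[4] = 23
net[5] = 26  (first piece 1, then net[4]=23)
net[6] = 29  (first piece 1, then net[5]=26)
net[7] = 48
net[8] = 51  (first piece 1, then net[7]=48)
One optimal plan: pieces 7 + 1 (1 cut) → $52 − $1 = $51.

51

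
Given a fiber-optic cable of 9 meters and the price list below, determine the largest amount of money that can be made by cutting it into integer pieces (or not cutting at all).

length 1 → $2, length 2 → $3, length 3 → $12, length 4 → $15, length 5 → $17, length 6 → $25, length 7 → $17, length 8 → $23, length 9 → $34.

Let v[k] be the best obtainable value from length k. For each k, try every first piece i and keep the best of price[i] + v[k−i].
v[1] = 2
v[2] = max(2+2, 3+0) = 4
v[3] = max(2+4, 3+2, 12+0) = 12
v[4] = max(2+12, 3+4, 12+2, 15+0) = 15
v[5] = max(2+15, 3+12, 12+4, 15+2, 17+0) = 17
v[6] = max(2+17, 3+15, 12+12, 15+4, 17+2, 25+0) = 25
v[7] = max(2+25, 3+17, 12+15, …, 25+2, 17+0) = 27
v[8] = max(2+27, 3+25, 12+17, …, 17+2, 23+0) = 30
v[9] = max(2+30, 3+27, 12+25, …, 23+2, 34+0) = 37
One optimal cutting: 6 + 3 → $25 + $12 = $37.

37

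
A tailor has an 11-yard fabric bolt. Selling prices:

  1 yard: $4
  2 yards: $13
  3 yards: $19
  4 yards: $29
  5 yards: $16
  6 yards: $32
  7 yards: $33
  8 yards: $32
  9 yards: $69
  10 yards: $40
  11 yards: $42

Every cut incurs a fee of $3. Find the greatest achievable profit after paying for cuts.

79

Build r[k] bottom-up: r[k] = max over allowed piece i of (p[i] + r[k−i]) − 3 per cut.
r[1] = 4
r[2] = 13
r[3] = 19
r[4] = 29
r[5] = 30  (first piece 1, then r[4]=29)
r[6] = 39  (first piece 2, then r[4]=29)
r[7] = 45  (first piece 3, then r[4]=29)
r[8] = 55  (first piece 4, then r[4]=29)
r[9] = 69
r[10] = 70  (first piece 1, then r[9]=69)
r[11] = 79  (first piece 2, then r[9]=69)
One optimal plan: pieces 9 + 2 (1 cut) → $82 − $3 = $79.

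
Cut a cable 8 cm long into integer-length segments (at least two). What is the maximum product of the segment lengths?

Let f[k] be the best product for length k (with at least one cut). For each first piece i, the rest contributes max(k−i, f[k−i]).
f[2] = 1*max(1,0) = 1*1 = 1
f[3] = 1*max(2,1) = 1*2 = 2
f[4] = 2*max(2,1) = 2*2 = 4
f[5] = 2*max(3,2) = 2*3 = 6
f[6] = 3*max(3,2) = 3*3 = 9
f[7] = 2*max(5,6) = 2*6 = 12
f[8] = 2*max(6,9) = 2*9 = 18
One optimal split: 3 + 3 + 2; product 3*3*2 = 18.

18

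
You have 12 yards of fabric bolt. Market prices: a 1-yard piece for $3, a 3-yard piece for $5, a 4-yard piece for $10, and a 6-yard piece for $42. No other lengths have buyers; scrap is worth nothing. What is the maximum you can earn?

Consider every possible first cut. best[k] is the best of p[i]+best[k−i] over all sellable i≤k.
best[1] = 3
best[2] = 6  (first piece 1, then best[1]=3)
best[3] = 9  (first piece 1, then best[2]=6)
best[4] = 12  (first piece 1, then best[3]=9)
best[5] = 15  (first piece 1, then best[4]=12)
best[6] = 42
best[7] = 45  (first piece 1, then best[6]=42)
best[8] = 48  (first piece 1, then best[7]=45)
best[9] = 51  (first piece 1, then best[8]=48)
best[10] = 54  (first piece 1, then best[9]=51)
best[11] = 57  (first piece 1, then best[10]=54)
best[12] = 84  (first piece 6, then best[6]=42)
One optimal cutting: 6 + 6 → $84.

84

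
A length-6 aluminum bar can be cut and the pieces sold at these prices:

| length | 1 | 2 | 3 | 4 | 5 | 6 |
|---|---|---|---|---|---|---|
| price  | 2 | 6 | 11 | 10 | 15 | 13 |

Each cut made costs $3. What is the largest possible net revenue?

Consider every possible first cut. r[k] is the best of p[i]+r[k−i] over all sellable i≤k, charging 3 whenever i<k.
r[1] = 2
r[2] = 6
r[3] = 11
r[4] = 10  (first piece 1, then r[3]=11)
r[5] = 15
r[6] = 19  (first piece 3, then r[3]=11)
One optimal plan: pieces 3 + 3 (1 cut) → $22 − $3 = $19.

19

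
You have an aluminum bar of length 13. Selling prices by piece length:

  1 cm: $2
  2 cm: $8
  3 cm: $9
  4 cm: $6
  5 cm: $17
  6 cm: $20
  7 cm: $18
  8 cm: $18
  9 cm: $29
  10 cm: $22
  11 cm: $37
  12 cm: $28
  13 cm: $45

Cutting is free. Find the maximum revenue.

Consider every possible first cut. r[k] is the best of p[i]+r[k−i] over all sellable i≤k.
r[1] = 2
r[2] = 8
r[3] = 10  (first piece 1, then r[2]=8)
r[4] = 16  (first piece 2, then r[2]=8)
r[5] = 18  (first piece 1, then r[4]=16)
r[6] = 24  (first piece 2, then r[4]=16)
r[7] = 26  (first piece 1, then r[6]=24)
r[8] = 32  (first piece 2, then r[6]=24)
r[9] = 34  (first piece 1, then r[8]=32)
r[10] = 40  (first piece 2, then r[8]=32)
r[11] = 42  (first piece 1, then r[10]=40)
r[12] = 48  (first piece 2, then r[10]=40)
r[13] = 50  (first piece 1, then r[12]=48)
One optimal cutting: 2 + 2 + 2 + 2 + 2 + 2 + 1 → $8 + $8 + $8 + $8 + $8 + $8 + $2 = $50.

50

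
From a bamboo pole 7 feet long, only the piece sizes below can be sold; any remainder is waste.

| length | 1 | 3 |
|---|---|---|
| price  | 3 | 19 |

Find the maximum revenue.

41

Consider every possible first cut. best[k] is the best of p[i]+best[k−i] over all sellable i≤k.
best[1] = 3
best[2] = 6  (first piece 1, then best[1]=3)
best[3] = 19
best[4] = 22  (first piece 1, then best[3]=19)
best[5] = 25  (first piece 1, then best[4]=22)
best[6] = 38  (first piece 3, then best[3]=19)
best[7] = 41  (first piece 1, then best[6]=38)
One optimal cutting: 3 + 3 + 1 → $41.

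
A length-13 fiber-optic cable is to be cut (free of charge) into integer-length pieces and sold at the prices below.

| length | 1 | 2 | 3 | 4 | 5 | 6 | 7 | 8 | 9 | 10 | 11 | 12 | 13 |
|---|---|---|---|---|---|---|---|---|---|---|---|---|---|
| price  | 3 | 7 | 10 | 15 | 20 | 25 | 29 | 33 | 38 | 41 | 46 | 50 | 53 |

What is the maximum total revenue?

Let v[k] be the best obtainable value from length k. For each k, try every first piece i and keep the best of price[i] + v[k−i].
v[1] = 3
v[2] = max(3+3, 7+0) = 7
v[3] = max(3+7, 7+3, 10+0) = 10
v[4] = max(3+10, 7+7, 10+3, 15+0) = 15
v[5] = max(3+15, 7+10, 10+7, 15+3, 20+0) = 20
v[6] = max(3+20, 7+15, 10+10, 15+7, 20+3, 25+0) = 25
v[7] = max(3+25, 7+20, 10+15, …, 25+3, 29+0) = 29
v[8] = max(3+29, 7+25, 10+20, …, 29+3, 33+0) = 33
v[9] = max(3+33, 7+29, 10+25, …, 33+3, 38+0) = 38
v[10] = max(3+38, 7+33, 10+29, …, 38+3, 41+0) = 41
v[11] = max(3+41, 7+38, 10+33, …, 41+3, 46+0) = 46
v[12] = max(3+46, 7+41, 10+38, …, 46+3, 50+0) = 50
v[13] = max(3+50, 7+46, 10+41, …, 50+3, 53+0) = 54
One optimal cutting: 7 + 6 → $29 + $25 = $54.

54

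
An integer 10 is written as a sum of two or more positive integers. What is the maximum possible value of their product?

36

Define prod[k] = max over 1≤i<k of i · max(k−i, prod[k−i]); the inner max lets the remainder stay uncut if that's better.
Small cases: prod[2]=1.
prod[3] = 1·max(2,1) = 1·2 = 2
prod[4] = 2·max(2,1) = 2·2 = 4
prod[5] = 2·max(3,2) = 2·3 = 6
prod[6] = 3·max(3,2) = 3·3 = 9
prod[7] = 2·max(5,6) = 2·6 = 12
prod[8] = 2·max(6,9) = 2·9 = 18
prod[9] = 3·max(6,9) = 3·9 = 27
prod[10] = 2·max(8,18) = 2·18 = 36
One optimal split: 3 + 3 + 2 + 2; product 3·3·2·2 = 36.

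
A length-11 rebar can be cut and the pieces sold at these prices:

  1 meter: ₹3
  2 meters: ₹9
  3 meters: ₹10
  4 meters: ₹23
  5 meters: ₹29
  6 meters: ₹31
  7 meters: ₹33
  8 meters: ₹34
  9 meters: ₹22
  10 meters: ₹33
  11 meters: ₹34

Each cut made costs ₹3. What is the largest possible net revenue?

57

Consider every possible first cut. v[k] is the best of p[i]+v[k−i] over all sellable i≤k, charging 3 whenever i<k.
v[1] = 3
v[2] = max(3+3-3, 9+0) = 9
v[3] = max(3+9-3, 9+3-3, 10+0) = 10
v[4] = max(3+10-3, 9+9-3, 10+3-3, 23+0) = 23
v[5] = max(3+23-3, 9+10-3, 10+9-3, 23+3-3, 29+0) = 29
v[6] = max(3+29-3, 9+23-3, 10+10-3, 23+9-3, 29+3-3, 31+0) = 31
v[7] = max(3+31-3, 9+29-3, 10+23-3, …, 31+3-3, 33+0) = 35
v[8] = max(3+35-3, 9+31-3, 10+29-3, …, 33+3-3, 34+0) = 43
v[9] = max(3+43-3, 9+35-3, 10+31-3, …, 34+3-3, 22+0) = 49
v[10] = max(3+49-3, 9+43-3, 10+35-3, …, 22+3-3, 33+0) = 55
v[11] = max(3+55-3, 9+49-3, 10+43-3, …, 33+3-3, 34+0) = 57
One optimal plan: pieces 6 + 5 (1 cut) → ₹60 − ₹3 = ₹57.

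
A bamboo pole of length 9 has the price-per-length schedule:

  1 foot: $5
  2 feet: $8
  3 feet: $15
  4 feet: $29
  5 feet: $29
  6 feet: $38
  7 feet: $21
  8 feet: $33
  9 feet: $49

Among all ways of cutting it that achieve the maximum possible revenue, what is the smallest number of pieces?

3

Build r[k] bottom-up: r[k] = max over allowed piece i of (p[i] + r[k−i]).
r[1] = 5
r[2] = max(5+5, 8+0) = 10
r[3] = max(5+10, 8+5, 15+0) = 15
r[4] = max(5+15, 8+10, 15+5, 29+0) = 29
r[5] = max(5+29, 8+15, 15+10, 29+5, 29+0) = 34
r[6] = max(5+34, 8+29, 15+15, 29+10, 29+5, 38+0) = 39
r[7] = max(5+39, 8+34, 15+29, …, 38+5, 21+0) = 44
r[8] = max(5+44, 8+39, 15+34, …, 21+5, 33+0) = 58
r[9] = max(5+58, 8+44, 15+39, …, 33+5, 49+0) = 63
Maximum revenue is $63.
Now minimize piece count subject to staying optimal: for each k, pieces[k] = 1 + min over i with p[i]+r[k−i]=r[k] of pieces[k−i].
pieces[6] = 3
pieces[7] = 2
pieces[8] = 2
pieces[9] = 3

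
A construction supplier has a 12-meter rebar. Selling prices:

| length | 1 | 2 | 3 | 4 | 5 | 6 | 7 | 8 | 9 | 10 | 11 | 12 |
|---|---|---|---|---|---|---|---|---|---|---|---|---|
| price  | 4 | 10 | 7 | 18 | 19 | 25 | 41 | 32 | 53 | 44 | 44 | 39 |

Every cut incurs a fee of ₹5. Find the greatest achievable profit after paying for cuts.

57

Consider every possible first cut. r[k] is the best of p[i]+r[k−i] over all sellable i≤k, charging 5 whenever i<k.
r[1] = 4
r[2] = max(4+4-5, 10+0) = 10
r[3] = max(4+10-5, 10+4-5, 7+0) = 9
r[4] = max(4+9-5, 10+10-5, 7+4-5, 18+0) = 18
r[5] = max(4+18-5, 10+9-5, 7+10-5, 18+4-5, 19+0) = 19
r[6] = max(4+19-5, 10+18-5, 7+9-5, 18+10-5, 19+4-5, 25+0) = 25
r[7] = max(4+25-5, 10+19-5, 7+18-5, …, 25+4-5, 41+0) = 41
r[8] = max(4+41-5, 10+25-5, 7+19-5, …, 41+4-5, 32+0) = 40
r[9] = max(4+40-5, 10+41-5, 7+25-5, …, 32+4-5, 53+0) = 53
r[10] = max(4+53-5, 10+40-5, 7+41-5, …, 53+4-5, 44+0) = 52
r[11] = max(4+52-5, 10+53-5, 7+40-5, …, 44+4-5, 44+0) = 58
r[12] = max(4+58-5, 10+52-5, 7+53-5, …, 44+4-5, 39+0) = 57
One optimal plan: pieces 9 + 2 + 1 (2 cuts) → ₹67 − ₹10 = ₹57.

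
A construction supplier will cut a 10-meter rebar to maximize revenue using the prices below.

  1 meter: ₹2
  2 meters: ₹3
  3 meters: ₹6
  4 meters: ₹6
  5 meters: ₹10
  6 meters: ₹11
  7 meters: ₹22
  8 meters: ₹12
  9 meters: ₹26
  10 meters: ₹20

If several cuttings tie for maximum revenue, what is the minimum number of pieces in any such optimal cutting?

Consider every possible first cut. r[k] is the best of p[i]+r[k−i] over all sellable i≤k.
r[1] = 2
r[2] = 4  (first piece 1, then r[1]=2)
r[3] = 6  (first piece 1, then r[2]=4)
r[4] = 8  (first piece 1, then r[3]=6)
r[5] = 10  (first piece 1, then r[4]=8)
r[6] = 12  (first piece 1, then r[5]=10)
r[7] = 22
r[8] = 24  (first piece 1, then r[7]=22)
r[9] = 26  (first piece 1, then r[8]=24)
r[10] = 28  (first piece 1, then r[9]=26)
Maximum revenue is ₹28.
Now minimize piece count subject to staying optimal: for each k, pieces[k] = 1 + min over i with p[i]+r[k−i]=r[k] of pieces[k−i].
pieces[7] = 1
pieces[8] = 2
pieces[9] = 1
pieces[10] = 2

2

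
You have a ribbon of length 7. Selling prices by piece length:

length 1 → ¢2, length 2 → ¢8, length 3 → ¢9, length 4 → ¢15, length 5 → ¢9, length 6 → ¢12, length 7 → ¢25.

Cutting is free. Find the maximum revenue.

26

Let r[k] be the best obtainable value from length k. For each k, try every first piece i and keep the best of price[i] + r[k−i].
r[1] = 2
r[2] = 8
r[3] = 10  (first piece 1, then r[2]=8)
r[4] = 16  (first piece 2, then r[2]=8)
r[5] = 18  (first piece 1, then r[4]=16)
r[6] = 24  (first piece 2, then r[4]=16)
r[7] = 26  (first piece 1, then r[6]=24)
One optimal cutting: 2 + 2 + 2 + 1 → ¢8 + ¢8 + ¢8 + ¢2 = ¢26.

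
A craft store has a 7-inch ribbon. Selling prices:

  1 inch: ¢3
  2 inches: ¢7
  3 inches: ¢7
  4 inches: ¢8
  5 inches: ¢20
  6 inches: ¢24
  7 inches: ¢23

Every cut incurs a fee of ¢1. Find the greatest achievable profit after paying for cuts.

26

Consider every possible first cut. v[k] is the best of p[i]+v[k−i] over all sellable i≤k, charging 1 whenever i<k.
v[1] = 3
v[2] = max(3+3-1, 7+0) = 7
v[3] = max(3+7-1, 7+3-1, 7+0) = 9
v[4] = max(3+9-1, 7+7-1, 7+3-1, 8+0) = 13
v[5] = max(3+13-1, 7+9-1, 7+7-1, 8+3-1, 20+0) = 20
v[6] = max(3+20-1, 7+13-1, 7+9-1, 8+7-1, 20+3-1, 24+0) = 24
v[7] = max(3+24-1, 7+20-1, 7+13-1, …, 24+3-1, 23+0) = 26
One optimal plan: pieces 6 + 1 (1 cut) → ¢27 − ¢1 = ¢26.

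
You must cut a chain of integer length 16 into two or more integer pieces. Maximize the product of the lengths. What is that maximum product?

Let m[k] be the best product for length k (with at least one cut). For each first piece i, the rest contributes max(k−i, m[k−i]).
Small cases: m[2]=1, m[3]=2, m[4]=4, m[5]=6, m[6]=9, m[7]=12, m[8]=18, m[9]=27, m[10]=36.
m[11] = 2·max(9,27) = 2·27 = 54
m[12] = 3·max(9,27) = 3·27 = 81
m[13] = 2·max(11,54) = 2·54 = 108
m[14] = 2·max(12,81) = 2·81 = 162
m[15] = 3·max(12,81) = 3·81 = 243
m[16] = 2·max(14,162) = 2·162 = 324
One optimal split: 3 + 3 + 3 + 3 + 2 + 2; product 3·3·3·3·2·2 = 324.

324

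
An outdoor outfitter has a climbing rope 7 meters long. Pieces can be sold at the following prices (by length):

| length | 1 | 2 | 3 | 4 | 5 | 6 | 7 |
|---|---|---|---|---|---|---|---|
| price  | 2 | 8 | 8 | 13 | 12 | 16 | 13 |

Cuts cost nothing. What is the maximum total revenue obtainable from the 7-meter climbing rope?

Consider every possible first cut. best[k] is the best of p[i]+best[k−i] over all sellable i≤k.
best[1] = 2
best[2] = 8
best[3] = 10  (first piece 1, then best[2]=8)
best[4] = 16  (first piece 2, then best[2]=8)
best[5] = 18  (first piece 1, then best[4]=16)
best[6] = 24  (first piece 2, then best[4]=16)
best[7] = 26  (first piece 1, then best[6]=24)
One optimal cutting: 2 + 2 + 2 + 1 → €8 + €8 + €8 + €2 = €26.

26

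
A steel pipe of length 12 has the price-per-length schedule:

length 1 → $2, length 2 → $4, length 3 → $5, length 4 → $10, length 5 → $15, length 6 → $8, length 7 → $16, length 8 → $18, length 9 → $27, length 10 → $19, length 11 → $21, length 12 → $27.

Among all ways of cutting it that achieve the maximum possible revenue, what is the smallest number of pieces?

3

Build r[k] bottom-up: r[k] = max over allowed piece i of (p[i] + r[k−i]).
r[1] = 2
r[2] = 4  (first piece 1, then r[1]=2)
r[3] = 6  (first piece 1, then r[2]=4)
r[4] = 10
r[5] = 15
r[6] = 17  (first piece 1, then r[5]=15)
r[7] = 19  (first piece 1, then r[6]=17)
r[8] = 21  (first piece 1, then r[7]=19)
r[9] = 27
r[10] = 30  (first piece 5, then r[5]=15)
r[11] = 32  (first piece 1, then r[10]=30)
r[12] = 34  (first piece 1, then r[11]=32)
Maximum revenue is $34.
Now minimize piece count subject to staying optimal: for each k, pieces[k] = 1 + min over i with p[i]+r[k−i]=r[k] of pieces[k−i].
pieces[9] = 1
pieces[10] = 2
pieces[11] = 3
pieces[12] = 3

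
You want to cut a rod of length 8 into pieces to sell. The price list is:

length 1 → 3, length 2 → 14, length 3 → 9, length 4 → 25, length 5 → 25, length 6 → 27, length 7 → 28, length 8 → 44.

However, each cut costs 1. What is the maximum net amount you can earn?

53

Build net[k] bottom-up: net[k] = max over allowed piece i of (p[i] + net[k−i]) − 1 per cut.
net[1] = 3
net[2] = 14
net[3] = 16  (first piece 1, then net[2]=14)
net[4] = 27  (first piece 2, then net[2]=14)
net[5] = 29  (first piece 1, then net[4]=27)
net[6] = 40  (first piece 2, then net[4]=27)
net[7] = 42  (first piece 1, then net[6]=40)
net[8] = 53  (first piece 2, then net[6]=40)
One optimal plan: pieces 2 + 2 + 2 + 2 (3 cuts) → 56 − 3 = 53.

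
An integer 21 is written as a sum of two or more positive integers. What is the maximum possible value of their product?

2187

Define m[k] = max over 1≤i<k of i · max(k−i, m[k−i]); the inner max lets the remainder stay uncut if that's better.
m[2] = 1·max(1,0) = 1·1 = 1
m[3] = 1·max(2,1) = 1·2 = 2
m[4] = 2·max(2,1) = 2·2 = 4
m[5] = 2·max(3,2) = 2·3 = 6
m[6] = 3·max(3,2) = 3·3 = 9
m[7] = 2·max(5,6) = 2·6 = 12
m[8] = 2·max(6,9) = 2·9 = 18
m[9] = 3·max(6,9) = 3·9 = 27
m[10] = 2·max(8,18) = 2·18 = 36
m[11] = 2·max(9,27) = 2·27 = 54
m[12] = 3·max(9,27) = 3·27 = 81
m[13] = 2·max(11,54) = 2·54 = 108
m[14] = 2·max(12,81) = 2·81 = 162
m[15] = 3·max(12,81) = 3·81 = 243
m[16] = 2·max(14,162) = 2·162 = 324
m[17] = 2·max(15,243) = 2·243 = 486
m[18] = 3·max(15,243) = 3·243 = 729
m[19] = 2·max(17,486) = 2·486 = 972
m[20] = 2·max(18,729) = 2·729 = 1458
m[21] = 3·max(18,729) = 3·729 = 2187
One optimal split: 3 + 3 + 3 + 3 + 3 + 3 + 3; product 3·3·3·3·3·3·3 = 2187.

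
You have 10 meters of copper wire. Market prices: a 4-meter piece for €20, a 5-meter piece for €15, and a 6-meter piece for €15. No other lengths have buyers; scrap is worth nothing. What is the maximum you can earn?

40

Build f[k] bottom-up: f[k] = max over allowed piece i of (p[i] + f[k−i]).
f[1] = 0
f[2] = 0
f[3] = 0
f[4] = 20
f[5] = max(20+0, 15+0) = 20
f[6] = max(20+0, 15+0, 15+0) = 20
f[7] = max(20+0, 15+0, 15+0) = 20
f[8] = max(20+20, 15+0, 15+0) = 40
f[9] = max(20+20, 15+20, 15+0) = 40
f[10] = max(20+20, 15+20, 15+20) = 40
One optimal cutting: pieces 4 + 4 with 2 meters of scrap → €40.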